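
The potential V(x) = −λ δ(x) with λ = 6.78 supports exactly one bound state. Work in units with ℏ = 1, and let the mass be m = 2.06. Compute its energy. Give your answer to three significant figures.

E = -47.3

The bound state is ψ(x) = √κ e^{−κ|x|}. The derivative jump ψ'(0⁺) − ψ'(0⁻) = −(2mλ/ℏ²)ψ(0) fixes κ = mλ/ℏ² = 13.97.
Then E = −ℏ²κ²/(2m) = −mλ²/(2ℏ²) = -47.35.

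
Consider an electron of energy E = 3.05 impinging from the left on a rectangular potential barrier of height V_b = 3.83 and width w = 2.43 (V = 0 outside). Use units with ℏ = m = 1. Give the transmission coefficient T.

Since E < V_b the interior solution is evanescent with decay constant κ = √(2m(V_b − E))/ℏ = 1.249.
κw = 3.035, sinh(κw) = 10.38.
The exact tunnelling result is T⁻¹ = 1 + V_b² sinh²(κw) / [4E(V_b − E)] = 167.0, so T = 0.00599.

T = 0.00599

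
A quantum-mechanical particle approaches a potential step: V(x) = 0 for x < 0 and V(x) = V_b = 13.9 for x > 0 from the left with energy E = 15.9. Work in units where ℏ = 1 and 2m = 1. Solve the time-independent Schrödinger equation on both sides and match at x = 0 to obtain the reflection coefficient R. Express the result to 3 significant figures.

R = 0.227

The wavenumbers are k₁ = √(2mE)/ℏ = 3.987 on the left and k₂ = √(2m(E − V_b))/ℏ = 1.414 on the right.
Matching ψ and ψ′ at x = 0 gives r = (k₁ − k₂)/(k₁ + k₂), so R = r² = 0.2269 and T = 1 − R = 0.7731.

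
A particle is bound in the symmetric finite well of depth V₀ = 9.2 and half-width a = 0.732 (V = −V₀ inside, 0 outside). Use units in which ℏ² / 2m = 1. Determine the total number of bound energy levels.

N = 2

The dimensionless depth is z₀ = a√(2mV₀)/ℏ = 0.732 × √(9.200) = 2.220.
The even/odd transcendental equations gain one root per π/2 in z₀, giving N = 1 + ⌊2z₀/π⌋ = 1 + ⌊1.413⌋ = 2.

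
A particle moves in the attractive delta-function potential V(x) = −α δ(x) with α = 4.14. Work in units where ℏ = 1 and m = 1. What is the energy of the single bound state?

The bound state is ψ(x) = √κ e^{−κ|x|}. The derivative jump ψ'(0⁺) − ψ'(0⁻) = −(2mα/ℏ²)ψ(0) fixes κ = mα/ℏ² = 4.140.
Then E = −ℏ²κ²/(2m) = −mα²/(2ℏ²) = -8.570.

E = -8.57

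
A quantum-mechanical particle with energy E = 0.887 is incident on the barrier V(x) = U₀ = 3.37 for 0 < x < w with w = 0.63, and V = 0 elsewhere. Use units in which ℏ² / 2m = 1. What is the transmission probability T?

T = 0.364

Since E < U₀ the interior solution is evanescent with decay constant κ = √(2m(U₀ − E))/ℏ = 1.576.
κw = 0.9927, sinh(κw) = 1.164.
Matching ψ, ψ′ at both faces gives T = [1 + U₀² sinh²(κw) / (4E(U₀ − E))]⁻¹ = 1/2.747 = 0.364.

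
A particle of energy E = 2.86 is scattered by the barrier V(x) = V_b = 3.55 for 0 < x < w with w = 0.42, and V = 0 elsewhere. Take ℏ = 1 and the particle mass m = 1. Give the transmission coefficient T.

E < V_b: inside the barrier ψ ∝ e^{±κx} with κ = √(2m(V_b − E))/ℏ = 1.175.
κw = 0.4934, sinh(κw) = 0.5137.
The exact tunnelling result is T⁻¹ = 1 + V_b² sinh²(κw) / [4E(V_b − E)] = 1.421, so T = 0.704.

T = 0.704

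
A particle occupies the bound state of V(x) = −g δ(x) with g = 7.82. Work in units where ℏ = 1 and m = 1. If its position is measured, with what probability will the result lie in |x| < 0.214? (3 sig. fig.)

The normalised bound state is ψ = √κ e^{−κ|x|} with κ = mg/ℏ² = 7.820.
P(|x| < d) = ∫_{−d}^{d} κ e^{−2κ|x|} dx = 1 − e^{−2κd} = 1 − e^{−3.347} = 0.9648.

P = 0.965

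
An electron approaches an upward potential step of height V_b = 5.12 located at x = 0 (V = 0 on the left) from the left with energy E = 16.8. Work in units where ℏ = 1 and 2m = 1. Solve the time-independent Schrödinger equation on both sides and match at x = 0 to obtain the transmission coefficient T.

T = 0.992

The wavenumbers are k₁ = √(2mE)/ℏ = 4.099 on the left and k₂ = √(2m(E − V_b))/ℏ = 3.418 on the right.
Matching ψ and ψ′ at x = 0 gives r = (k₁ − k₂)/(k₁ + k₂), so R = r² = 0.008213 and T = 1 − R = 0.9918.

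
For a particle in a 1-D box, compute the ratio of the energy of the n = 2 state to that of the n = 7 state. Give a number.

0.0816327

Since E_n ∝ n², the ratio is (2/7)² = 0.0816327.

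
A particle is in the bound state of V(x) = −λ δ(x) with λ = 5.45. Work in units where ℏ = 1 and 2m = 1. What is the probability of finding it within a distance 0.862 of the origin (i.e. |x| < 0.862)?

The normalised bound state is ψ = √κ e^{−κ|x|} with κ = mλ/ℏ² = 2.725.
P(|x| < d) = ∫_{−d}^{d} κ e^{−2κ|x|} dx = 1 − e^{−2κd} = 1 − e^{−4.698} = 0.9909.

P = 0.991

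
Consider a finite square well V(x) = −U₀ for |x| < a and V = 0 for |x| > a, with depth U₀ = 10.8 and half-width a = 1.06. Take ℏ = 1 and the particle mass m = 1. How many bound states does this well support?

Define the well-strength parameter z₀ = (a/ℏ)√(2mU₀) = 1.06 × √(2·1·10.8) = 4.926.
A new bound state (alternating even/odd) appears each time z₀ passes a multiple of π/2, so N = ⌊2z₀/π⌋ + 1 = ⌊3.136⌋ + 1 = 4.

N = 4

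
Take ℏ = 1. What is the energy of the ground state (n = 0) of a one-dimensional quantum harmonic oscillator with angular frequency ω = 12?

E = 6.00

Using E_n = (n + ½)ℏω: E_0 = 0.5 × 12 = 6.000.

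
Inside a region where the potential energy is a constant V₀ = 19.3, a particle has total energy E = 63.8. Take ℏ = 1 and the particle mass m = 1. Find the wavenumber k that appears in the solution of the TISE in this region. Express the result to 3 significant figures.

k = 9.43

With E > V₀ the solution is oscillatory, ψ ∝ e^{±ikx} with k = √(2m(E − V₀))/ℏ.
k = √(2 × 1 × 44.5) = 9.434.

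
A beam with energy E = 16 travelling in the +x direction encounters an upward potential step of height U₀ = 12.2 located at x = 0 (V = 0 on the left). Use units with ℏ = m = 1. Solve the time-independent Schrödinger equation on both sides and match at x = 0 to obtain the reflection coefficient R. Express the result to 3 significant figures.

On each side the TISE gives plane waves with k = √(2m(E − V))/ℏ: k₁ = √(2·1·16) = 5.657, k₂ = √(2·1·3.8) = 2.757.
Continuity of ψ and ψ′ at the step yields the reflection amplitude r = (k₁ − k₂)/(k₁ + k₂) = 0.3447; thus R = |r|² = 0.1188, T = 0.8812.

R = 0.119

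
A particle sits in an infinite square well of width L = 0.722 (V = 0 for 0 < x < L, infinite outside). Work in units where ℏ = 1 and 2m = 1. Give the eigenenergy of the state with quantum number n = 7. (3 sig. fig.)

The infinite-well eigenfunctions ψ_n = √(2/L) sin(nπx/L) vanish at both walls, giving E_n = n²π²ℏ²/(2mL²).
E_7 = 7² × π² / (2 × 0.5 × 0.722²) = 927.7.

E = 928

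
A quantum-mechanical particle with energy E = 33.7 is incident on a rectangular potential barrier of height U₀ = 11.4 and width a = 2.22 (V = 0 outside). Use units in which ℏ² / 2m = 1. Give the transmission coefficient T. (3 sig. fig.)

T = 0.968

E > U₀: inside the barrier k₂ = √(2m(E − U₀))/ℏ = 4.722, k₂a = 10.48.
Matching at both interfaces gives T⁻¹ = 1 + U₀² sin²(k₂a) / [4E(E − U₀)] = 1.033, hence T = 0.968.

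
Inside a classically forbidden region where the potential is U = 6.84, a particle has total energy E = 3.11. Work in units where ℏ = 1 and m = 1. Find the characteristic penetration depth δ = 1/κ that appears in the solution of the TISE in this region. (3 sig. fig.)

δ = 0.366

Since E < U the TISE in this region is ψ'' = κ²ψ with κ = √(2m(U − E))/ℏ.
κ = √(2 × 1 × 3.73) = 2.731. The penetration depth is δ = 1/κ = 0.366.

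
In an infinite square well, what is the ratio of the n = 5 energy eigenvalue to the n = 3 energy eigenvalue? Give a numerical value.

E_n = n²π²ℏ²/(2mL²) so the ratio is n₂²/n₁² = 25/9 = 2.77778.

2.77778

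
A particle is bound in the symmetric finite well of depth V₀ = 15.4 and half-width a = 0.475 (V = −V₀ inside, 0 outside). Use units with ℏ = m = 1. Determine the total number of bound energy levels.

The dimensionless depth is z₀ = a√(2mV₀)/ℏ = 0.475 × √(30.80) = 2.636.
A new bound state (alternating even/odd) appears each time z₀ passes a multiple of π/2, so N = ⌊2z₀/π⌋ + 1 = ⌊1.678⌋ + 1 = 2.

N = 2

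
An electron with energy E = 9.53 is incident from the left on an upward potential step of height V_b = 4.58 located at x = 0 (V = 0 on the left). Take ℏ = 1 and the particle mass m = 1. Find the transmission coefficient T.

T = 0.974

On each side the TISE gives plane waves with k = √(2m(E − V))/ℏ: k₁ = √(2·1·9.53) = 4.366, k₂ = √(2·1·4.95) = 3.146.
Matching ψ and ψ′ at x = 0 gives r = (k₁ − k₂)/(k₁ + k₂), so R = r² = 0.02635 and T = 1 − R = 0.9737.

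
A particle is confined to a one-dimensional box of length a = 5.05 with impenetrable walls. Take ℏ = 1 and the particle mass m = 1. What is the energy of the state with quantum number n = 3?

E = 1.74

Requiring ψ(0) = ψ(a) = 0 quantises k = nπ/a, hence E_n = ℏ²k²/2m = n²π²ℏ²/(2ma²).
E_3 = 3² × π² / (2 × 1 × 5.05²) = 1.742.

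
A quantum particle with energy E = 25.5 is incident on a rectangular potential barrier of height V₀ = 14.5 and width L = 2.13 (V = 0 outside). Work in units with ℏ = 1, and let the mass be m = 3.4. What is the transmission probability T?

Above the barrier the interior wavenumber is k₂ = √(2m(E − V₀))/ℏ = 8.649, giving phase k₂L = 18.42.
Matching at both interfaces gives T⁻¹ = 1 + V₀² sin²(k₂L) / [4E(E − V₀)] = 1.032, hence T = 0.969.

T = 0.969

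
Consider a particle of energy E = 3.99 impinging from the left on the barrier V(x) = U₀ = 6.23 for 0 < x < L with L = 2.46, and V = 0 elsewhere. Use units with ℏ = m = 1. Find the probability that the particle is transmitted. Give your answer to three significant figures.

T = 0.000111

E < U₀: inside the barrier ψ ∝ e^{±κx} with κ = √(2m(U₀ − E))/ℏ = 2.117.
κL = 5.207, sinh(κL) = 91.26.
Matching ψ, ψ′ at both faces gives T = [1 + U₀² sinh²(κL) / (4E(U₀ − E))]⁻¹ = 1/9042 = 0.000111.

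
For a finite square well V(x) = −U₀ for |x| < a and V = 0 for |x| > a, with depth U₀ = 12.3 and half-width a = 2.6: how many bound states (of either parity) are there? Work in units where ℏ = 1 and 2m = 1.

N = 6

Define the well-strength parameter z₀ = (a/ℏ)√(2mU₀) = 2.6 × √(2·0.5·12.3) = 9.119.
A new bound state (alternating even/odd) appears each time z₀ passes a multiple of π/2, so N = ⌊2z₀/π⌋ + 1 = ⌊5.805⌋ + 1 = 6.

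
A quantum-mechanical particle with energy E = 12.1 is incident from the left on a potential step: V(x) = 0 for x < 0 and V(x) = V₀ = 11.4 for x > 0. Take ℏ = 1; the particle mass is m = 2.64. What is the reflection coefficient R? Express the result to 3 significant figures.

R = 0.375

On each side the TISE gives plane waves with k = √(2m(E − V))/ℏ: k₁ = √(2·2.64·12.1) = 7.993, k₂ = √(2·2.64·0.7) = 1.922.
Matching ψ and ψ′ at x = 0 gives r = (k₁ − k₂)/(k₁ + k₂), so R = r² = 0.3748 and T = 1 − R = 0.6252.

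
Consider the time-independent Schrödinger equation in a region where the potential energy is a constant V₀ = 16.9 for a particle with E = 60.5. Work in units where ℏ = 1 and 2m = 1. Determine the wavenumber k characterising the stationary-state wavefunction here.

k = 6.60

With E > V₀ the solution is oscillatory, ψ ∝ e^{±ikx} with k = √(2m(E − V₀))/ℏ.
k = √(2 × 0.5 × 43.6) = 6.603.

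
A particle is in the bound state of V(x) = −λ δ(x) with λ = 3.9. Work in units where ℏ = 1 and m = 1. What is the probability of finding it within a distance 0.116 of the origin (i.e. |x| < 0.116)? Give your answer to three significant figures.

The normalised bound state is ψ = √κ e^{−κ|x|} with κ = mλ/ℏ² = 3.900.
P(|x| < d) = ∫_{−d}^{d} κ e^{−2κ|x|} dx = 1 − e^{−2κd} = 1 − e^{−0.9048} = 0.5954.

P = 0.595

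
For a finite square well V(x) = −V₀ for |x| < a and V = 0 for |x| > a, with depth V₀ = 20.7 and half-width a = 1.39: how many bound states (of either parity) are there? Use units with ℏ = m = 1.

N = 6

The dimensionless depth is z₀ = a√(2mV₀)/ℏ = 1.39 × √(41.40) = 8.944.
A new bound state (alternating even/odd) appears each time z₀ passes a multiple of π/2, so N = ⌊2z₀/π⌋ + 1 = ⌊5.694⌋ + 1 = 6.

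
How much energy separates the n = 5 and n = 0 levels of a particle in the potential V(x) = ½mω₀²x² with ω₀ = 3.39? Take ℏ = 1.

E_n = ℏω₀(n + ½), so ΔE = (5 − 0) ℏω₀ = 5 × 3.39 = 16.95.

ΔE = 17.0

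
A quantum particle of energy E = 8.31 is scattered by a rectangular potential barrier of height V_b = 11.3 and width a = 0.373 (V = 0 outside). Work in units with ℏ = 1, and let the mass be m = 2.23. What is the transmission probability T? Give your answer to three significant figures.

E < V_b: inside the barrier ψ ∝ e^{±κx} with κ = √(2m(V_b − E))/ℏ = 3.652.
κa = 1.362, sinh(κa) = 1.824.
The exact tunnelling result is T⁻¹ = 1 + V_b² sinh²(κa) / [4E(V_b − E)] = 5.275, so T = 0.190.

T = 0.190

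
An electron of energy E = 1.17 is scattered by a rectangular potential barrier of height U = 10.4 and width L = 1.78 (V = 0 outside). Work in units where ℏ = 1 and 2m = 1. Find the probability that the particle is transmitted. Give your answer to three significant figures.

T = 0.0000321

Since E < U the interior solution is evanescent with decay constant κ = √(2m(U − E))/ℏ = 3.038.
κL = 5.408, sinh(κL) = 111.6.
Matching ψ, ψ′ at both faces gives T = [1 + U² sinh²(κL) / (4E(U − E))]⁻¹ = 1/31170 = 0.0000321.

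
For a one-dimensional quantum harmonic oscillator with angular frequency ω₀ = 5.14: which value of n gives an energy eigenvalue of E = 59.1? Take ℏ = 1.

E_n = ℏω₀(n + ½) ⇒ n = E/(ℏω₀) − ½ = 59.1/5.14 − 0.5 = 10.998 → n = 11.

n = 11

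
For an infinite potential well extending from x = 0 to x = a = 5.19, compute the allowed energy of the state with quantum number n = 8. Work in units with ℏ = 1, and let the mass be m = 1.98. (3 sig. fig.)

E = 5.92

Requiring ψ(0) = ψ(a) = 0 quantises k = nπ/a, hence E_n = ℏ²k²/2m = n²π²ℏ²/(2ma²).
E_8 = 8² × π² / (2 × 1.98 × 5.19²) = 5.922.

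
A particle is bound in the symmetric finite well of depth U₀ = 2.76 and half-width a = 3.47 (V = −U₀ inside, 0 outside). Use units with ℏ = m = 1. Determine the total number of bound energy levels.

N = 6

The dimensionless depth is z₀ = a√(2mU₀)/ℏ = 3.47 × √(5.520) = 8.153.
A new bound state (alternating even/odd) appears each time z₀ passes a multiple of π/2, so N = ⌊2z₀/π⌋ + 1 = ⌊5.190⌋ + 1 = 6.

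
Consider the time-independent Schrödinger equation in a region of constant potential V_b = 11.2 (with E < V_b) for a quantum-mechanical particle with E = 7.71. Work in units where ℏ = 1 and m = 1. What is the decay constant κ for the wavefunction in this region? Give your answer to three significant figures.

Since E < V_b the TISE in this region is ψ'' = κ²ψ with κ = √(2m(V_b − E))/ℏ.
κ = √(2 × 1 × 3.49) = 2.642.

κ = 2.64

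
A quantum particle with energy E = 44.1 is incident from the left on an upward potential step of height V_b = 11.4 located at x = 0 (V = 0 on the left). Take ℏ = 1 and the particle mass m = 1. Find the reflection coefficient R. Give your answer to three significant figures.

On each side the TISE gives plane waves with k = √(2m(E − V))/ℏ: k₁ = √(2·1·44.1) = 9.391, k₂ = √(2·1·32.7) = 8.087.
Matching ψ and ψ′ at x = 0 gives r = (k₁ − k₂)/(k₁ + k₂), so R = r² = 0.005570 and T = 1 − R = 0.9944.

R = 0.00557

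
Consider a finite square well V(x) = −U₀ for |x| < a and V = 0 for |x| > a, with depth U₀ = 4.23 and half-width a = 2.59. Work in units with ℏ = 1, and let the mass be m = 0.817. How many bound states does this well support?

N = 5

Define the well-strength parameter z₀ = (a/ℏ)√(2mU₀) = 2.59 × √(2·0.817·4.23) = 6.809.
A new bound state (alternating even/odd) appears each time z₀ passes a multiple of π/2, so N = ⌊2z₀/π⌋ + 1 = ⌊4.335⌋ + 1 = 5.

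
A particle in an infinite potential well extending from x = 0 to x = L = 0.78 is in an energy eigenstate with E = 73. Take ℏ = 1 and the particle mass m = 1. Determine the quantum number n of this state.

n = 3

From E_n = n²π²ℏ²/(2mL²) invert to n = √(2mL²E)/(πℏ).
n = (0.78/π) × √(2 × 1 × 73) = 3.000 → n = 3.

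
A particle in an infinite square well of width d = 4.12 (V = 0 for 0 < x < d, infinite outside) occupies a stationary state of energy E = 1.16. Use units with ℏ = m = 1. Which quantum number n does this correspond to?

n = 2

From E_n = n²π²ℏ²/(2md²) invert to n = √(2md²E)/(πℏ).
n = (4.12/π) × √(2 × 1 × 1.16) = 1.998 → n = 2.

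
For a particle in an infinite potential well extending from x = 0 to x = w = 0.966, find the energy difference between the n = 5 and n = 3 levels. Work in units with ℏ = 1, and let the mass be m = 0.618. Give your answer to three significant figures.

ΔE = 137

E_n = n²π²ℏ²/(2mw²), so ΔE = (5² − 3²) π²ℏ²/(2mw²).
ΔE = 16 × π² / (2 × 0.618 × 0.966²) = 136.9.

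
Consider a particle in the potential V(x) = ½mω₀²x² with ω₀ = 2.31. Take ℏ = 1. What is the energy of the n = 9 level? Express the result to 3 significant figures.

E = 21.9

The oscillator eigenvalues are E_n = ℏω₀(n + ½), so E_9 = 2.31 × 9.5 = 21.95.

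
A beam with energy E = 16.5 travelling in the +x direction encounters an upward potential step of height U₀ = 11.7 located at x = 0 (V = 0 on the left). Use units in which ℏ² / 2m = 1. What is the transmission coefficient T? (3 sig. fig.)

On each side the TISE gives plane waves with k = √(2m(E − V))/ℏ: k₁ = √(2·½·16.5) = 4.062, k₂ = √(2·½·4.8) = 2.191.
Matching ψ and ψ′ at x = 0 gives r = (k₁ − k₂)/(k₁ + k₂), so R = r² = 0.08955 and T = 1 − R = 0.9105.

T = 0.910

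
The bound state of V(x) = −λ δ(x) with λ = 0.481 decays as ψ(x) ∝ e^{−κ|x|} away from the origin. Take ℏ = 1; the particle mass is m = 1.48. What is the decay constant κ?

Integrating the TISE across x = 0 gives the cusp condition ψ'(0⁺) − ψ'(0⁻) = −(2mλ/ℏ²)ψ(0).
With ψ ∝ e^{−κ|x|} this yields −2κ = −2mλ/ℏ², so κ = mλ/ℏ² = 0.7119.

κ = 0.712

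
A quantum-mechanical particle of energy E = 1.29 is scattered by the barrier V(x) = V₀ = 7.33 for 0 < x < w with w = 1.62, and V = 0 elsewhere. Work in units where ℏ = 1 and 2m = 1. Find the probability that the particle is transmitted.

Since E < V₀ the interior solution is evanescent with decay constant κ = √(2m(V₀ − E))/ℏ = 2.458.
κw = 3.981, sinh(κw) = 26.79.
Matching ψ, ψ′ at both faces gives T = [1 + V₀² sinh²(κw) / (4E(V₀ − E))]⁻¹ = 1/1238 = 0.000808.

T = 0.000808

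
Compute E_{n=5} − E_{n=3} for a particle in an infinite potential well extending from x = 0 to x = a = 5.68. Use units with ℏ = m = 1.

ΔE = 2.45

E_n = n²π²ℏ²/(2ma²), so ΔE = (5² − 3²) π²ℏ²/(2ma²).
ΔE = 16 × π² / (2 × 1 × 5.68²) = 2.447.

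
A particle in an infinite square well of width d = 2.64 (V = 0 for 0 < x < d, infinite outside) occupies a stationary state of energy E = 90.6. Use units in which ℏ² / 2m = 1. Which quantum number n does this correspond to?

n = 8

For an infinite well E_n = n²π²ℏ²/(2md²), so n = (d/πℏ)√(2mE).
n = (2.64/π) × √(2 × 0.5 × 90.6) = 7.999 → n = 8.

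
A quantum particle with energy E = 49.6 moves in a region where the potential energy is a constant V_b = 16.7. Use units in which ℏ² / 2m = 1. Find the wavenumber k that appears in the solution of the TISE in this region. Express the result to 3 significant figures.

k = 5.74

With E > V_b the solution is oscillatory, ψ ∝ e^{±ikx} with k = √(2m(E − V_b))/ℏ.
k = √(2 × 0.5 × 32.9) = 5.736.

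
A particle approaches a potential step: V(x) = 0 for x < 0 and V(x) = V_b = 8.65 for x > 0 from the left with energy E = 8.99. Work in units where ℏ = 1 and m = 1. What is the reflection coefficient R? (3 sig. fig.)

R = 0.455

The wavenumbers are k₁ = √(2mE)/ℏ = 4.240 on the left and k₂ = √(2m(E − V_b))/ℏ = 0.8246 on the right.
Matching ψ and ψ′ at x = 0 gives r = (k₁ − k₂)/(k₁ + k₂), so R = r² = 0.4548 and T = 1 − R = 0.5452.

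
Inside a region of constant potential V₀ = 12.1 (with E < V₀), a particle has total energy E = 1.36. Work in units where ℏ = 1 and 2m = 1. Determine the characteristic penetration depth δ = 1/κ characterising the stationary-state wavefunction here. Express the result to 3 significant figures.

δ = 0.305

Since E < V₀ the TISE in this region is ψ'' = κ²ψ with κ = √(2m(V₀ − E))/ℏ.
κ = √(2 × 0.5 × 10.74) = 3.277. The penetration depth is δ = 1/κ = 0.305.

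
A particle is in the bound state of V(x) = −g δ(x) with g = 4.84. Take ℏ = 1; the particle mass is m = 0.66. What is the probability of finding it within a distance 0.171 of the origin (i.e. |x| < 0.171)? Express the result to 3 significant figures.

P = 0.665

The normalised bound state is ψ = √κ e^{−κ|x|} with κ = mg/ℏ² = 3.194.
P(|x| < d) = ∫_{−d}^{d} κ e^{−2κ|x|} dx = 1 − e^{−2κd} = 1 − e^{−1.092} = 0.6646.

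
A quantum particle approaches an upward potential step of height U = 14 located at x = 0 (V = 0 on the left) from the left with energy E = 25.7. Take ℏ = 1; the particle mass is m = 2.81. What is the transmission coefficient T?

The wavenumbers are k₁ = √(2mE)/ℏ = 12.02 on the left and k₂ = √(2m(E − U))/ℏ = 8.109 on the right.
Matching ψ and ψ′ at x = 0 gives r = (k₁ − k₂)/(k₁ + k₂), so R = r² = 0.03772 and T = 1 − R = 0.9623.

T = 0.962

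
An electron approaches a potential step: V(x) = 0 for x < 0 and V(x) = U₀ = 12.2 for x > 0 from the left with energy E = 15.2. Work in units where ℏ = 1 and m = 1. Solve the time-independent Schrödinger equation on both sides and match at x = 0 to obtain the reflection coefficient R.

R = 0.148

The wavenumbers are k₁ = √(2mE)/ℏ = 5.514 on the left and k₂ = √(2m(E − U₀))/ℏ = 2.449 on the right.
Continuity of ψ and ψ′ at the step yields the reflection amplitude r = (k₁ − k₂)/(k₁ + k₂) = 0.3848; thus R = |r|² = 0.1481, T = 0.8519.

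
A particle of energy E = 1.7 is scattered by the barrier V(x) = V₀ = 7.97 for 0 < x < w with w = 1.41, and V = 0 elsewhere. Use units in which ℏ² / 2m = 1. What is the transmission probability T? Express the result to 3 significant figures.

Since E < V₀ the interior solution is evanescent with decay constant κ = √(2m(V₀ − E))/ℏ = 2.504.
κw = 3.531, sinh(κw) = 17.06.
Matching ψ, ψ′ at both faces gives T = [1 + V₀² sinh²(κw) / (4E(V₀ − E))]⁻¹ = 1/434.5 = 0.00230.

T = 0.00230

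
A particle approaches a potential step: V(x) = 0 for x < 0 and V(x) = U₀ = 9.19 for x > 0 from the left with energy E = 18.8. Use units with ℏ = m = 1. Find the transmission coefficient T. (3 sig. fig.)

The wavenumbers are k₁ = √(2mE)/ℏ = 6.132 on the left and k₂ = √(2m(E − U₀))/ℏ = 4.384 on the right.
Continuity of ψ and ψ′ at the step yields the reflection amplitude r = (k₁ − k₂)/(k₁ + k₂) = 0.1662; thus R = |r|² = 0.02762, T = 0.9724.

T = 0.972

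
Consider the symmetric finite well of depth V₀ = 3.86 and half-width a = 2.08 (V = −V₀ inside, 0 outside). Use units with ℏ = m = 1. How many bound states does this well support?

The dimensionless depth is z₀ = a√(2mV₀)/ℏ = 2.08 × √(7.720) = 5.779.
The even/odd transcendental equations gain one root per π/2 in z₀, giving N = 1 + ⌊2z₀/π⌋ = 1 + ⌊3.679⌋ = 4.

N = 4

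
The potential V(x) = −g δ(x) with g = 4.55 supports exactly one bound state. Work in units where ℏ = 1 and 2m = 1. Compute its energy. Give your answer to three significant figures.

E = -5.18

The bound state is ψ(x) = √κ e^{−κ|x|}. The derivative jump ψ'(0⁺) − ψ'(0⁻) = −(2mg/ℏ²)ψ(0) fixes κ = mg/ℏ² = 2.275.
Then E = −ℏ²κ²/(2m) = −mg²/(2ℏ²) = -5.176.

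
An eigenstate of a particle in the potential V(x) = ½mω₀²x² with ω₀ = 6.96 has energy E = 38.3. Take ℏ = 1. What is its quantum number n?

E_n = ℏω₀(n + ½) ⇒ n = E/(ℏω₀) − ½ = 38.3/6.96 − 0.5 = 5.003 → n = 5.

n = 5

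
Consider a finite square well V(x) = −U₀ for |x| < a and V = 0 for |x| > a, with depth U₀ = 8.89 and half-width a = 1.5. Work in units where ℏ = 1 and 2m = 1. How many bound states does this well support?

The dimensionless depth is z₀ = a√(2mU₀)/ℏ = 1.5 × √(8.890) = 4.472.
The even/odd transcendental equations gain one root per π/2 in z₀, giving N = 1 + ⌊2z₀/π⌋ = 1 + ⌊2.847⌋ = 3.

N = 3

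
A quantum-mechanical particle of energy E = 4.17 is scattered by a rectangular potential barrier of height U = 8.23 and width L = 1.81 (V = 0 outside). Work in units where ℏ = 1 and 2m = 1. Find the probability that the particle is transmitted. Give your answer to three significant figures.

T = 0.00271

Since E < U the interior solution is evanescent with decay constant κ = √(2m(U − E))/ℏ = 2.015.
κL = 3.647, sinh(κL) = 19.17.
The exact tunnelling result is T⁻¹ = 1 + U² sinh²(κL) / [4E(U − E)] = 368.5, so T = 0.00271.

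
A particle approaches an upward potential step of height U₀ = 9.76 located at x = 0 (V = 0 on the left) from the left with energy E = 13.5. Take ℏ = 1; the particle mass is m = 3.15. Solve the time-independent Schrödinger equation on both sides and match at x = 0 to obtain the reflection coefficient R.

R = 0.0963

The wavenumbers are k₁ = √(2mE)/ℏ = 9.222 on the left and k₂ = √(2m(E − U₀))/ℏ = 4.854 on the right.
Continuity of ψ and ψ′ at the step yields the reflection amplitude r = (k₁ − k₂)/(k₁ + k₂) = 0.3103; thus R = |r|² = 0.09630, T = 0.9037.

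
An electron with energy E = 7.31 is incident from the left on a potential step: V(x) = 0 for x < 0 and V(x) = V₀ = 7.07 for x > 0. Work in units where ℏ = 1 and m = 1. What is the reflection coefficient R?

The wavenumbers are k₁ = √(2mE)/ℏ = 3.824 on the left and k₂ = √(2m(E − V₀))/ℏ = 0.6928 on the right.
Matching ψ and ψ′ at x = 0 gives r = (k₁ − k₂)/(k₁ + k₂), so R = r² = 0.4805 and T = 1 − R = 0.5195.

R = 0.481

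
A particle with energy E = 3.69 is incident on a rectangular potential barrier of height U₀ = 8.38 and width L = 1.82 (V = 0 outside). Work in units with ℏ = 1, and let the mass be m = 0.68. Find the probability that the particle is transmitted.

T = 0.000401

Since E < U₀ the interior solution is evanescent with decay constant κ = √(2m(U₀ − E))/ℏ = 2.526.
κL = 4.596, sinh(κL) = 49.56.
Matching ψ, ψ′ at both faces gives T = [1 + U₀² sinh²(κL) / (4E(U₀ − E))]⁻¹ = 1/2493 = 0.000401.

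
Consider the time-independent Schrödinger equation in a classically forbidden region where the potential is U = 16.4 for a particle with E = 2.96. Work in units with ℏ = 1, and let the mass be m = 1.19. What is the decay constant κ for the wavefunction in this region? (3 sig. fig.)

κ = 5.66

Since E < U the TISE in this region is ψ'' = κ²ψ with κ = √(2m(U − E))/ℏ.
κ = √(2 × 1.19 × 13.44) = 5.656.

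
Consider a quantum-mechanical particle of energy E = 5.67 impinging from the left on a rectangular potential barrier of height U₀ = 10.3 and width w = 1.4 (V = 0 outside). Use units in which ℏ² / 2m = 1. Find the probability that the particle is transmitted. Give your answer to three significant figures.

T = 0.00953

Since E < U₀ the interior solution is evanescent with decay constant κ = √(2m(U₀ − E))/ℏ = 2.152.
κw = 3.012, sinh(κw) = 10.14.
The exact tunnelling result is T⁻¹ = 1 + U₀² sinh²(κw) / [4E(U₀ − E)] = 105.0, so T = 0.00953.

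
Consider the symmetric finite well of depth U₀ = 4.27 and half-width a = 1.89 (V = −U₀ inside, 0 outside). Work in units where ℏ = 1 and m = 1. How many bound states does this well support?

N = 4

The dimensionless depth is z₀ = a√(2mU₀)/ℏ = 1.89 × √(8.540) = 5.523.
The even/odd transcendental equations gain one root per π/2 in z₀, giving N = 1 + ⌊2z₀/π⌋ = 1 + ⌊3.516⌋ = 4.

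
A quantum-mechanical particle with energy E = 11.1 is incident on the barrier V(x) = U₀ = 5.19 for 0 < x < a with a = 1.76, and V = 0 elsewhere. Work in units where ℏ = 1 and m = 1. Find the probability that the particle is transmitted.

Above the barrier the interior wavenumber is k₂ = √(2m(E − U₀))/ℏ = 3.438, giving phase k₂a = 6.051.
T = [1 + U₀² sin²(k₂a) / (4E(E − U₀))]⁻¹ = 1/1.005 = 0.995.

T = 0.995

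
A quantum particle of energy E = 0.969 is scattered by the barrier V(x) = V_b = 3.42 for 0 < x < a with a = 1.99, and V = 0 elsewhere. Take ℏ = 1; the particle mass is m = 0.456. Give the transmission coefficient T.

T = 0.00843

E < V_b: inside the barrier ψ ∝ e^{±κx} with κ = √(2m(V_b − E))/ℏ = 1.495.
κa = 2.975, sinh(κa) = 9.772.
The exact tunnelling result is T⁻¹ = 1 + V_b² sinh²(κa) / [4E(V_b − E)] = 118.6, so T = 0.00843.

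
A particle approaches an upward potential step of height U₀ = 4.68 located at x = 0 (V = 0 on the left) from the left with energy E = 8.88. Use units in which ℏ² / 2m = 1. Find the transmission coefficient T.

T = 0.966

On each side the TISE gives plane waves with k = √(2m(E − V))/ℏ: k₁ = √(2·½·8.88) = 2.980, k₂ = √(2·½·4.2) = 2.049.
Matching ψ and ψ′ at x = 0 gives r = (k₁ − k₂)/(k₁ + k₂), so R = r² = 0.03423 and T = 1 − R = 0.9658.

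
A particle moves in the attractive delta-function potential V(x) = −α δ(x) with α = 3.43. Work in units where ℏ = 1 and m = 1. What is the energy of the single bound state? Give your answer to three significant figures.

For x ≠ 0 the bound state is ψ ∝ e^{−κ|x|}; integrating the TISE across the delta gives the cusp condition 2κ = 2mα/ℏ², so κ = 3.430.
Then E = −ℏ²κ²/(2m) = −mα²/(2ℏ²) = -5.882.

E = -5.88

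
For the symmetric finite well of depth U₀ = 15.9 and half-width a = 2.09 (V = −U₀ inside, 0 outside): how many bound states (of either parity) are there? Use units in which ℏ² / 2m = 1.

N = 6

The dimensionless depth is z₀ = a√(2mU₀)/ℏ = 2.09 × √(15.90) = 8.334.
A new bound state (alternating even/odd) appears each time z₀ passes a multiple of π/2, so N = ⌊2z₀/π⌋ + 1 = ⌊5.305⌋ + 1 = 6.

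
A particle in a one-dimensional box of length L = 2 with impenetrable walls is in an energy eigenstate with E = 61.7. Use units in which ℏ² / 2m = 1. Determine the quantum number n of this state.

n = 5

From E_n = n²π²ℏ²/(2mL²) invert to n = √(2mL²E)/(πℏ).
n = (2/π) × √(2 × 0.5 × 61.7) = 5.001 → n = 5.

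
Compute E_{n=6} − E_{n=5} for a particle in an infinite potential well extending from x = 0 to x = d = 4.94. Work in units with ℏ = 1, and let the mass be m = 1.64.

E_n = n²π²ℏ²/(2md²), so ΔE = (6² − 5²) π²ℏ²/(2md²).
ΔE = 11 × π² / (2 × 1.64 × 4.94²) = 1.356.

ΔE = 1.36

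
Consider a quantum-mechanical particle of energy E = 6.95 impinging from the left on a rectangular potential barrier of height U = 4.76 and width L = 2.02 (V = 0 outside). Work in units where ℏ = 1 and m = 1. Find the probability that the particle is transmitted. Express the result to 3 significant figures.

E > U: inside the barrier k₂ = √(2m(E − U))/ℏ = 2.093, k₂L = 4.228.
Matching at both interfaces gives T⁻¹ = 1 + U² sin²(k₂L) / [4E(E − U)] = 1.291, hence T = 0.774.

T = 0.774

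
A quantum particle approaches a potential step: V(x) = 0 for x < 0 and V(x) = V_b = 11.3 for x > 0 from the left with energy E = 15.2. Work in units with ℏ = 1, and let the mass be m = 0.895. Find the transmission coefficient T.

T = 0.893

The wavenumbers are k₁ = √(2mE)/ℏ = 5.216 on the left and k₂ = √(2m(E − V_b))/ℏ = 2.642 on the right.
Matching ψ and ψ′ at x = 0 gives r = (k₁ − k₂)/(k₁ + k₂), so R = r² = 0.1073 and T = 1 − R = 0.8927.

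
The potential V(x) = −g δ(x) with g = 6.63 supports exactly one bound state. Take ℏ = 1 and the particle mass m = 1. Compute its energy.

The bound state is ψ(x) = √κ e^{−κ|x|}. The derivative jump ψ'(0⁺) − ψ'(0⁻) = −(2mg/ℏ²)ψ(0) fixes κ = mg/ℏ² = 6.630.
Then E = −ℏ²κ²/(2m) = −mg²/(2ℏ²) = -21.98.

E = -22.0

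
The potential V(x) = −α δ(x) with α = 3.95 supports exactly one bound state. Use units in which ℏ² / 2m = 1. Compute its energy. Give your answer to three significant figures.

E = -3.90

The bound state is ψ(x) = √κ e^{−κ|x|}. The derivative jump ψ'(0⁺) − ψ'(0⁻) = −(2mα/ℏ²)ψ(0) fixes κ = mα/ℏ² = 1.975.
Then E = −ℏ²κ²/(2m) = −mα²/(2ℏ²) = -3.901.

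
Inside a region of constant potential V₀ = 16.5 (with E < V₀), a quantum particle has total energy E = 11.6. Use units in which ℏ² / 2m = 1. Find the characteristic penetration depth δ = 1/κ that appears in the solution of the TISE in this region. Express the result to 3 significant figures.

Since E < V₀ the TISE in this region is ψ'' = κ²ψ with κ = √(2m(V₀ − E))/ℏ.
κ = √(2 × 0.5 × 4.9) = 2.214. The penetration depth is δ = 1/κ = 0.452.

δ = 0.452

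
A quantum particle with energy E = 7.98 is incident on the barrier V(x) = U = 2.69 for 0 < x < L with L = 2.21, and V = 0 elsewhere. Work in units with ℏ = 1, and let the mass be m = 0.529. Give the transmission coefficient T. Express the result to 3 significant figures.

E > U: inside the barrier k₂ = √(2m(E − U))/ℏ = 2.366, k₂L = 5.228.
T = [1 + U² sin²(k₂L) / (4E(E − U))]⁻¹ = 1/1.032 = 0.969.

T = 0.969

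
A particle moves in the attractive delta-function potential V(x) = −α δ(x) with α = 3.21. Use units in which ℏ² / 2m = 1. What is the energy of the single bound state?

For x ≠ 0 the bound state is ψ ∝ e^{−κ|x|}; integrating the TISE across the delta gives the cusp condition 2κ = 2mα/ℏ², so κ = 1.605.
Then E = −ℏ²κ²/(2m) = −mα²/(2ℏ²) = -2.576.

E = -2.58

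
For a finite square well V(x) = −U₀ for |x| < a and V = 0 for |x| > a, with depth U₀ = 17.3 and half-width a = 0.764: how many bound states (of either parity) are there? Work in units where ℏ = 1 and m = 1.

N = 3

The dimensionless depth is z₀ = a√(2mU₀)/ℏ = 0.764 × √(34.60) = 4.494.
The even/odd transcendental equations gain one root per π/2 in z₀, giving N = 1 + ⌊2z₀/π⌋ = 1 + ⌊2.861⌋ = 3.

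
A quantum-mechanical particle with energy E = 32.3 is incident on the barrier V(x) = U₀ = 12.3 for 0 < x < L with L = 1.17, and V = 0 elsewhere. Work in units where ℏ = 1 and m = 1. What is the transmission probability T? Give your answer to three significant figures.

Above the barrier the interior wavenumber is k₂ = √(2m(E − U₀))/ℏ = 6.325, giving phase k₂L = 7.400.
T = [1 + U₀² sin²(k₂L) / (4E(E − U₀))]⁻¹ = 1/1.047 = 0.955.

T = 0.955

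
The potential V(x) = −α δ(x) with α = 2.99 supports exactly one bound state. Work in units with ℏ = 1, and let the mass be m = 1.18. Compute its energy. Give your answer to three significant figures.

E = -5.27

For x ≠ 0 the bound state is ψ ∝ e^{−κ|x|}; integrating the TISE across the delta gives the cusp condition 2κ = 2mα/ℏ², so κ = 3.528.
Then E = −ℏ²κ²/(2m) = −mα²/(2ℏ²) = -5.275.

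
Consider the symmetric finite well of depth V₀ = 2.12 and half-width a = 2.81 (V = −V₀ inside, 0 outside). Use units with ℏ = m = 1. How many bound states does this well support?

The dimensionless depth is z₀ = a√(2mV₀)/ℏ = 2.81 × √(4.240) = 5.786.
A new bound state (alternating even/odd) appears each time z₀ passes a multiple of π/2, so N = ⌊2z₀/π⌋ + 1 = ⌊3.684⌋ + 1 = 4.

N = 4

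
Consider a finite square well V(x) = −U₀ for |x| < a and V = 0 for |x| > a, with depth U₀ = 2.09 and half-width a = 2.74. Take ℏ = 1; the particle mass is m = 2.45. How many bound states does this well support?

N = 6

Define the well-strength parameter z₀ = (a/ℏ)√(2mU₀) = 2.74 × √(2·2.45·2.09) = 8.768.
A new bound state (alternating even/odd) appears each time z₀ passes a multiple of π/2, so N = ⌊2z₀/π⌋ + 1 = ⌊5.582⌋ + 1 = 6.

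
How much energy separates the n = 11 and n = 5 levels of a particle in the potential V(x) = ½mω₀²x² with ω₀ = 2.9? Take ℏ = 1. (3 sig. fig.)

E_n = ℏω₀(n + ½), so ΔE = (11 − 5) ℏω₀ = 6 × 2.9 = 17.40.

ΔE = 17.4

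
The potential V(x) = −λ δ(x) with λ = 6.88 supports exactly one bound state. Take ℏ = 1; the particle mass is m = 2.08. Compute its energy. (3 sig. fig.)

For x ≠ 0 the bound state is ψ ∝ e^{−κ|x|}; integrating the TISE across the delta gives the cusp condition 2κ = 2mλ/ℏ², so κ = 14.31.
Then E = −ℏ²κ²/(2m) = −mλ²/(2ℏ²) = -49.23.

E = -49.2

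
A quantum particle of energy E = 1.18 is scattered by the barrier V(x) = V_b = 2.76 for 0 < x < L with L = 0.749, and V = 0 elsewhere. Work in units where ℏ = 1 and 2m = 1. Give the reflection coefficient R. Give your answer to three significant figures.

Since E < V_b the interior solution is evanescent with decay constant κ = √(2m(V_b − E))/ℏ = 1.257.
κL = 0.9415, sinh(κL) = 1.087.
The exact tunnelling result is T⁻¹ = 1 + V_b² sinh²(κL) / [4E(V_b − E)] = 2.207, so T = 0.453.
R = 1 − T = 0.547.

R = 0.547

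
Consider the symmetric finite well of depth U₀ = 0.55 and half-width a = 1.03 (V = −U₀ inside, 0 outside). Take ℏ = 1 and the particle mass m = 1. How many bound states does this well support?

The dimensionless depth is z₀ = a√(2mU₀)/ℏ = 1.03 × √(1.100) = 1.080.
A new bound state (alternating even/odd) appears each time z₀ passes a multiple of π/2, so N = ⌊2z₀/π⌋ + 1 = ⌊0.6877⌋ + 1 = 1.

N = 1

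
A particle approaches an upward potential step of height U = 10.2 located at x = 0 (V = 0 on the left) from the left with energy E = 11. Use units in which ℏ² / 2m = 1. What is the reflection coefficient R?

R = 0.331

The wavenumbers are k₁ = √(2mE)/ℏ = 3.317 on the left and k₂ = √(2m(E − U))/ℏ = 0.8944 on the right.
Matching ψ and ψ′ at x = 0 gives r = (k₁ − k₂)/(k₁ + k₂), so R = r² = 0.3309 and T = 1 − R = 0.6691.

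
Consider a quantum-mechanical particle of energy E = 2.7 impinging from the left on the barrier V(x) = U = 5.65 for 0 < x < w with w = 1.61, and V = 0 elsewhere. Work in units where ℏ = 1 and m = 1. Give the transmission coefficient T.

T = 0.00160

Since E < U the interior solution is evanescent with decay constant κ = √(2m(U − E))/ℏ = 2.429.
κw = 3.911, sinh(κw) = 24.96.
The exact tunnelling result is T⁻¹ = 1 + U² sinh²(κw) / [4E(U − E)] = 625.0, so T = 0.00160.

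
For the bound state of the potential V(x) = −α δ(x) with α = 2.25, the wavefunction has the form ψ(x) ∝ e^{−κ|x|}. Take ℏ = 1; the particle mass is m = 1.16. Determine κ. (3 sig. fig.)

Integrate −(ℏ²/2m)ψ'' − αδ(x)ψ = Eψ from −ε to +ε: the ψ'' term gives ψ'(0⁺) − ψ'(0⁻) and the δ term gives −(2mα/ℏ²)ψ(0).
With ψ ∝ e^{−κ|x|} this yields −2κ = −2mα/ℏ², so κ = mα/ℏ² = 2.610.

κ = 2.61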